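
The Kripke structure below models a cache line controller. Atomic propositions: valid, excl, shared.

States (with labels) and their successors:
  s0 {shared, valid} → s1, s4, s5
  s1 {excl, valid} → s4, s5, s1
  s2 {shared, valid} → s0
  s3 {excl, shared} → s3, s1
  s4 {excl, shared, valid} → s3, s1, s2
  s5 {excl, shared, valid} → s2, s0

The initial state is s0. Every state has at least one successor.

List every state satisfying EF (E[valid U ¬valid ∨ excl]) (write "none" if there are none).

{s0, s1, s2, s3, s4, s5}

States satisfying E[valid U ¬valid ∨ excl]: {s0, s1, s2, s3, s4, s5}.
States satisfying EF (E[valid U ¬valid ∨ excl]): {s0, s1, s2, s3, s4, s5}.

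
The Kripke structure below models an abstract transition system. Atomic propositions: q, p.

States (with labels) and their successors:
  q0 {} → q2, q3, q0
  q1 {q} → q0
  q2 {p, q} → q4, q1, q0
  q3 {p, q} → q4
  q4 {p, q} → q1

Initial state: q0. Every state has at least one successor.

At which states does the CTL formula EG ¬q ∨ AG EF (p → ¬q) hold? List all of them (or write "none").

States satisfying ¬q: {q0}.
States satisfying EG ¬q: {q0}.
States satisfying EF (p → ¬q): {q0, q1, q2, q3, q4}.
States satisfying AG EF (p → ¬q): {q0, q1, q2, q3, q4}.
States satisfying EG ¬q ∨ AG EF (p → ¬q): {q0, q1, q2, q3, q4}.

{q0, q1, q2, q3, q4}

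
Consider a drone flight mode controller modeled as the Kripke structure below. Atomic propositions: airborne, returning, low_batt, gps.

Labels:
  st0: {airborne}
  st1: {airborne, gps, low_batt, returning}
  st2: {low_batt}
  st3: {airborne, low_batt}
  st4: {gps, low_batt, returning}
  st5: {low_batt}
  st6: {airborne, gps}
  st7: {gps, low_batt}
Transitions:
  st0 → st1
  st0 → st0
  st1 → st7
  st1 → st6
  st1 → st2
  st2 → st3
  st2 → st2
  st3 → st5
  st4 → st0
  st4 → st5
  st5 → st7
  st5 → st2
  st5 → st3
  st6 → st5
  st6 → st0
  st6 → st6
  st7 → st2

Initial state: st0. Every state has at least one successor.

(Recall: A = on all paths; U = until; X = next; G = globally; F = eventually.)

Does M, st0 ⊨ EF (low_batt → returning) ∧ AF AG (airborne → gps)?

States satisfying low_batt → returning: {st0, st1, st4, st6}.
States satisfying EF (low_batt → returning): {st0, st1, st4, st6}.
States satisfying AG (airborne → gps): ∅.
States satisfying AF AG (airborne → gps): ∅.
States satisfying EF (low_batt → returning) ∧ AF AG (airborne → gps): ∅.
st0 ∉ Sat(EF (low_batt → returning) ∧ AF AG (airborne → gps)).

No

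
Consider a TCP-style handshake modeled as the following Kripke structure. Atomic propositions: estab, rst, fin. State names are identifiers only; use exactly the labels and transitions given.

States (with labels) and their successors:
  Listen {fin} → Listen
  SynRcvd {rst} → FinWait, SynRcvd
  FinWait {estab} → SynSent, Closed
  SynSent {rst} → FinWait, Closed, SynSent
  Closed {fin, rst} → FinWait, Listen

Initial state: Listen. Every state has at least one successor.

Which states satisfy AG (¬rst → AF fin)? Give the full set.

States satisfying ¬rst → AF fin: {Listen, SynRcvd, SynSent, Closed}.
States satisfying AG (¬rst → AF fin): {Listen}.

{Listen}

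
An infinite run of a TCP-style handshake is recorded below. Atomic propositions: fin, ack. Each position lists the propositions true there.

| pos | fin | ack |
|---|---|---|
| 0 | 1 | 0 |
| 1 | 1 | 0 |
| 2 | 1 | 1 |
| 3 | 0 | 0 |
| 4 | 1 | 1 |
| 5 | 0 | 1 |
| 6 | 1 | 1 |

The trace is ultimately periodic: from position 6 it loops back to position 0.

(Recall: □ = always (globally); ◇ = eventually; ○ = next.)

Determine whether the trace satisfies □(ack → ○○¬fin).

ack → ○○¬fin must hold at every position from 0 onward. It fails at position 2, so □(ack → ○○¬fin) is false.
Positions where ack holds: 2, 4, 5, 6.
Check ○○¬fin at each: 2→fails, 4→fails, 5→fails, 6→fails.

No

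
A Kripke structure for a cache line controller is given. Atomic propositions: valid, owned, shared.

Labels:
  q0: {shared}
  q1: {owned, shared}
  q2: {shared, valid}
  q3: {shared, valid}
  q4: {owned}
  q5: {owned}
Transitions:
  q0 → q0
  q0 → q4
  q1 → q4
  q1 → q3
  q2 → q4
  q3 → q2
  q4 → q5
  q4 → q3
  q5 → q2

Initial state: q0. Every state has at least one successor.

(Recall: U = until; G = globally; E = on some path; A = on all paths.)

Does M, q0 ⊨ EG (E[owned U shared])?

States satisfying E[owned U shared]: {q0, q1, q2, q3, q4, q5}.
States satisfying EG (E[owned U shared]): {q0, q1, q2, q3, q4, q5}.
q0 ∈ Sat(EG (E[owned U shared])).

Satisfied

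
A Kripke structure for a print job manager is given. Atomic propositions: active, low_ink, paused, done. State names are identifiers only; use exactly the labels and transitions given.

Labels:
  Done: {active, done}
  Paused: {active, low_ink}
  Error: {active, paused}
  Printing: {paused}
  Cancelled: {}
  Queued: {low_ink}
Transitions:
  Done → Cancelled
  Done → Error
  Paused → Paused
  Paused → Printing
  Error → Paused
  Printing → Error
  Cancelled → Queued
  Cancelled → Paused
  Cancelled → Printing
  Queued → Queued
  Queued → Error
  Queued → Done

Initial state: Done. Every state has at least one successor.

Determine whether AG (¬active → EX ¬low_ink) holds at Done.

States satisfying ¬active → EX ¬low_ink: {Done, Paused, Error, Printing, Cancelled, Queued}.
States satisfying AG (¬active → EX ¬low_ink): {Done, Paused, Error, Printing, Cancelled, Queued}.
Every state reachable from Done satisfies ¬active → EX ¬low_ink.
Done ∈ Sat(AG (¬active → EX ¬low_ink)).

Satisfied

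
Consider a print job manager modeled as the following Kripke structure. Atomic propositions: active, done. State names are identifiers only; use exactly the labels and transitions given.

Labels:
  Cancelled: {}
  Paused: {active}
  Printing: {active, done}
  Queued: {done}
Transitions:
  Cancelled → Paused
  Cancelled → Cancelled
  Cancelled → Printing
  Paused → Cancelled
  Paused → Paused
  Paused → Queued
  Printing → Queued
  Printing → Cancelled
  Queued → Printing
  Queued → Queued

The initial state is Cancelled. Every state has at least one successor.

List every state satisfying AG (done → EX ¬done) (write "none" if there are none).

none

States satisfying done → EX ¬done: {Cancelled, Paused, Printing}.
States satisfying AG (done → EX ¬done): ∅.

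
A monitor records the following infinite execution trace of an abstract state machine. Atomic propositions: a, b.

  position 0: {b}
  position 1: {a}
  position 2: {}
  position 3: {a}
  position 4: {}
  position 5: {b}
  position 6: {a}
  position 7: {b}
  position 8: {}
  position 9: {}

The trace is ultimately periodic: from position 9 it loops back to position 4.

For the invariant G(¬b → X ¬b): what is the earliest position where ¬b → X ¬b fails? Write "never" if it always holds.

4

Check ¬b → X ¬b at each position in order: 0 ✓, 1 ✓, 2 ✓, 3 ✓.
At position 4 the labels are {} and the next position 5 has {b}, so ¬b → X ¬b is false there. This is the first violation.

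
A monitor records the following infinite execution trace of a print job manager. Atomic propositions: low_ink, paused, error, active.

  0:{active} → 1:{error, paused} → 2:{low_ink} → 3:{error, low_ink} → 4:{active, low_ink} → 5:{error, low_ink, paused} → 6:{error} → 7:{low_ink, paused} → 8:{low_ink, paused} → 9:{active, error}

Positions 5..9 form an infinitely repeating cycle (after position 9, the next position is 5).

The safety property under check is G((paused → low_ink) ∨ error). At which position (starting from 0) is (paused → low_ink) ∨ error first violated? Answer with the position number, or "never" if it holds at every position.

(paused → low_ink) ∨ error holds at every position 0..9, and those are all the positions the trace ever visits, so the invariant G((paused → low_ink) ∨ error) is never violated.

never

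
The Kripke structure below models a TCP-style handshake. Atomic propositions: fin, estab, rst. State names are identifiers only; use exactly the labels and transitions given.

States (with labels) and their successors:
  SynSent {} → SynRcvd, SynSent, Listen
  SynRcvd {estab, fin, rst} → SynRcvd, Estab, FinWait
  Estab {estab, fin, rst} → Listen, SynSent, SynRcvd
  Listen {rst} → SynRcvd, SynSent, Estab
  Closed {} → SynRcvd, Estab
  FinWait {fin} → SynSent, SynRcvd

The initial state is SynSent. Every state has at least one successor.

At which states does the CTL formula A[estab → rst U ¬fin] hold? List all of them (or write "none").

States satisfying estab → rst: {SynSent, SynRcvd, Estab, Listen, Closed, FinWait}.
States satisfying ¬fin: {SynSent, Listen, Closed}.
States satisfying A[estab → rst U ¬fin]: {SynSent, Listen, Closed}.

{SynSent, Listen, Closed}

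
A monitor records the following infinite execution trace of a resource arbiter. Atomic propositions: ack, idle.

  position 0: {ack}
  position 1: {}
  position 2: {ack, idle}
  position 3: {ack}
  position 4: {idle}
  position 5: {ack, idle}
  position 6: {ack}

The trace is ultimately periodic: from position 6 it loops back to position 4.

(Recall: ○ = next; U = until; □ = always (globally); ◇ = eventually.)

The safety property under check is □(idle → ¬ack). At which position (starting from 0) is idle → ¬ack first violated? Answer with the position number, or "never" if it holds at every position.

2

Check idle → ¬ack at each position in order: 0 ✓, 1 ✓.
At position 2 the labels are {ack, idle}, so idle → ¬ack is false there. This is the first violation.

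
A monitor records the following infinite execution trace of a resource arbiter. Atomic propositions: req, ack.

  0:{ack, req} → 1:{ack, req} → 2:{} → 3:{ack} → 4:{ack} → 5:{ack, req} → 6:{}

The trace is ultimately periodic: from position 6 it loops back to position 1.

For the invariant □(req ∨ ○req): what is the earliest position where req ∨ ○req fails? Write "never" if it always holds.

2

Check req ∨ ○req at each position in order: 0 ✓, 1 ✓.
At position 2 the labels are {} and the next position 3 has {ack}, so req ∨ ○req is false there. This is the first violation.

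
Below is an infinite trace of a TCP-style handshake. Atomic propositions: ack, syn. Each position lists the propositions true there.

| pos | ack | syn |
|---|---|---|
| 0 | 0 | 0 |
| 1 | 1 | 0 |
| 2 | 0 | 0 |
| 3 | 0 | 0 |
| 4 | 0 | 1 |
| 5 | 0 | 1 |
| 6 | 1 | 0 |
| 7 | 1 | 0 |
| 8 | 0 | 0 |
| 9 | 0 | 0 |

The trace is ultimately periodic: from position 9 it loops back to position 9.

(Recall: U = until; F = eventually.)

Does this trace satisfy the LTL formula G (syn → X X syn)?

Does not hold

syn → X X syn must hold at every position from 0 onward. It fails at position 4, so G (syn → X X syn) is false.
Positions where syn holds: 4, 5.
Check X X syn at each: 4→fails, 5→fails.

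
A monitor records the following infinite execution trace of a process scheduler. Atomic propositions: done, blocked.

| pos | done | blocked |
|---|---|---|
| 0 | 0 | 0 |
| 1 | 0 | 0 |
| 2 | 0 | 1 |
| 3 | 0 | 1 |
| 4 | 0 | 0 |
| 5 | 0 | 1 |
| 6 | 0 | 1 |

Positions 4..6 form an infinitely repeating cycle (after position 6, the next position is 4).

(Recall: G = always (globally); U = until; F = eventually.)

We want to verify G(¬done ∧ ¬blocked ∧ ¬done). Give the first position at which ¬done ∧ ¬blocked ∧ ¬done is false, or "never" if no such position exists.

Check ¬done ∧ ¬blocked ∧ ¬done at each position in order: 0 ✓, 1 ✓.
At position 2 the labels are {blocked}, so ¬done ∧ ¬blocked ∧ ¬done is false there. This is the first violation.

2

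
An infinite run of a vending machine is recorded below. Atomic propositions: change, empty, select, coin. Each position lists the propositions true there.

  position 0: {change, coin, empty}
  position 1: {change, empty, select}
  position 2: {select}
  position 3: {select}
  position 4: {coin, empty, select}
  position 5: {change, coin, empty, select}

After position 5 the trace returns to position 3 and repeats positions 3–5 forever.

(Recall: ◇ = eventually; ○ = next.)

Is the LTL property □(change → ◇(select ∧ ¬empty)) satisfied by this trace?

change → ◇(select ∧ ¬empty) holds at every position 0..5, and those are all positions ever visited, so □(change → ◇(select ∧ ¬empty)) holds.
Positions where change holds: 0, 1, 5.
Check ◇(select ∧ ¬empty) at each: 0→ok, 1→ok, 5→ok.

Holds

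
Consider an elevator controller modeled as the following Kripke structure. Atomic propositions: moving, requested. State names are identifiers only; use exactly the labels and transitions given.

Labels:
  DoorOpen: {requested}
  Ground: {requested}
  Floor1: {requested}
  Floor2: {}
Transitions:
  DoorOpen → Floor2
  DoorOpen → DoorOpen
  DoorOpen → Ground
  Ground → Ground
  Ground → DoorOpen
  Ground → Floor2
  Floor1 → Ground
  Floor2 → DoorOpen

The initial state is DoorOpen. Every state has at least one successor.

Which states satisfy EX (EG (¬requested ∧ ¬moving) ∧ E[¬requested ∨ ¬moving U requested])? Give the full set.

States satisfying EX (EG (¬requested ∧ ¬moving) ∧ E[¬requested ∨ ¬moving U requested]): ∅.

none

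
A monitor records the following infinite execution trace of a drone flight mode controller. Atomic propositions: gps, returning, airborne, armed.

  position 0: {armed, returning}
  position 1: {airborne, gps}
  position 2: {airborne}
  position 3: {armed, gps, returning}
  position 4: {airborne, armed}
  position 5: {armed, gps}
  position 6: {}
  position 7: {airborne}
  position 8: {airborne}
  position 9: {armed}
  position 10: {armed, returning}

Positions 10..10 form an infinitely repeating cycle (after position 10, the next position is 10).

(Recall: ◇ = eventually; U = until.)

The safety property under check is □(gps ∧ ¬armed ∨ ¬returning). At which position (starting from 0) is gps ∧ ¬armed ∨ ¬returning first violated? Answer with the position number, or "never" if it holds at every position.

0

At position 0 the labels are {armed, returning}, so gps ∧ ¬armed ∨ ¬returning is false there. This is the first violation.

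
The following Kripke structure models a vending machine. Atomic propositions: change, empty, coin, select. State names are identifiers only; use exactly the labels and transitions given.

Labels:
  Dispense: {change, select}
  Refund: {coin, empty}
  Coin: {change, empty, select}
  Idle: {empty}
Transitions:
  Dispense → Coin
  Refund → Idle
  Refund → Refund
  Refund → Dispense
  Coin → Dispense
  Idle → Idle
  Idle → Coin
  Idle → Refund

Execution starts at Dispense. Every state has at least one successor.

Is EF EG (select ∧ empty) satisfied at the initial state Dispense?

Violated

States satisfying EG (select ∧ empty): ∅.
States satisfying EF EG (select ∧ empty): ∅.
No suitable path/successor from Dispense witnesses the formula.
Dispense ∉ Sat(EF EG (select ∧ empty)).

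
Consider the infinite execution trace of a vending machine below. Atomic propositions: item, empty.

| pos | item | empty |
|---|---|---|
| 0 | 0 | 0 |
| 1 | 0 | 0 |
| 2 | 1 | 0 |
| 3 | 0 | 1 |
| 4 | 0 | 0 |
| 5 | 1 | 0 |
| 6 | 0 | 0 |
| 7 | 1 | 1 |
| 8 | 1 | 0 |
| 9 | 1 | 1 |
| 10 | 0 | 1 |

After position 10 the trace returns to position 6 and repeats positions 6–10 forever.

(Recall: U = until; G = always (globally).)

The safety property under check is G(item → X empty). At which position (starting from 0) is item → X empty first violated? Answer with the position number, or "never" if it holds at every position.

5

Check item → X empty at each position in order: 0 ✓, 1 ✓, 2 ✓, 3 ✓, 4 ✓.
At position 5 the labels are {item} and the next position 6 has {}, so item → X empty is false there. This is the first violation.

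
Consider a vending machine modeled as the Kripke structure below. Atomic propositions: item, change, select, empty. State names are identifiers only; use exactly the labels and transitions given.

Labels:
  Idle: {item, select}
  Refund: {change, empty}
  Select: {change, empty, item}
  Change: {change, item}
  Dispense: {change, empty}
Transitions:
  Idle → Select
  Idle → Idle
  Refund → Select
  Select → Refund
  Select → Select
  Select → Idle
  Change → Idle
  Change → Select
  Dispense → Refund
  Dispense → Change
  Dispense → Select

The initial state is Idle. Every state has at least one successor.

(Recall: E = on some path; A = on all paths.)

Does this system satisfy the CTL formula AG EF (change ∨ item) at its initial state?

States satisfying EF (change ∨ item): {Idle, Refund, Select, Change, Dispense}.
States satisfying AG EF (change ∨ item): {Idle, Refund, Select, Change, Dispense}.
Every state reachable from Idle satisfies EF (change ∨ item).
Idle ∈ Sat(AG EF (change ∨ item)).

Satisfied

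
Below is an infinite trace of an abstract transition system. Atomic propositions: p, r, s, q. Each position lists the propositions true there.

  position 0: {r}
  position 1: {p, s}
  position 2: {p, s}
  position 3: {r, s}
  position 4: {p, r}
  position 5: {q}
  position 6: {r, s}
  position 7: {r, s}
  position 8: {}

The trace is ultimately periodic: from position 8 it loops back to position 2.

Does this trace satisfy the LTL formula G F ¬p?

F ¬p holds at every position 0..8, and those are all positions ever visited, so G F ¬p holds.

Satisfied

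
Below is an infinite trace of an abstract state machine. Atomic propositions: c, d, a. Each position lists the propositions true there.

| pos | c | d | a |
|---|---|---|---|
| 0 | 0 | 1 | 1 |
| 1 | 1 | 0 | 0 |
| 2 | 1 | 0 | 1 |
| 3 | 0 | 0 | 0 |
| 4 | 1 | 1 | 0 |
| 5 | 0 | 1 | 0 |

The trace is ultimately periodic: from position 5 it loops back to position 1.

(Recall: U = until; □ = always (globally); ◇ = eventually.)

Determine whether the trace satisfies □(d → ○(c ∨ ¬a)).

Holds

d → ○(c ∨ ¬a) holds at every position 0..5, and those are all positions ever visited, so □(d → ○(c ∨ ¬a)) holds.
Positions where d holds: 0, 4, 5.
Check ○(c ∨ ¬a) at each: 0→ok, 4→ok, 5→ok.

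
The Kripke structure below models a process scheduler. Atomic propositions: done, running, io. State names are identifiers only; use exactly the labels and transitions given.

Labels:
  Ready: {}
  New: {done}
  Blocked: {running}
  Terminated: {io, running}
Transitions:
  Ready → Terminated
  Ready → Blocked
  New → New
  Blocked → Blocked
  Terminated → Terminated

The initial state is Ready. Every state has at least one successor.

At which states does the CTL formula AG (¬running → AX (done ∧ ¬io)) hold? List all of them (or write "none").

States satisfying ¬running → AX (done ∧ ¬io): {New, Blocked, Terminated}.
States satisfying AG (¬running → AX (done ∧ ¬io)): {New, Blocked, Terminated}.

{New, Blocked, Terminated}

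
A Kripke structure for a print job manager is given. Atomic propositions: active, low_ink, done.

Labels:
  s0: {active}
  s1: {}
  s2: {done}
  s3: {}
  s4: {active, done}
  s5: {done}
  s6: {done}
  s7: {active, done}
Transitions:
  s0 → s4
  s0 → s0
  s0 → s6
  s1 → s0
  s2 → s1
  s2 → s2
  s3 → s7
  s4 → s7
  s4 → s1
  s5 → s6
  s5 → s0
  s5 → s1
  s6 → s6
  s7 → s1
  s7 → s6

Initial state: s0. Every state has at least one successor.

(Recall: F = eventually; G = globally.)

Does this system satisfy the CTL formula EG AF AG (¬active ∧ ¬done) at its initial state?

States satisfying AF AG (¬active ∧ ¬done): ∅.
States satisfying EG AF AG (¬active ∧ ¬done): ∅.
No suitable path/successor from s0 witnesses the formula.
s0 ∉ Sat(EG AF AG (¬active ∧ ¬done)).

Violated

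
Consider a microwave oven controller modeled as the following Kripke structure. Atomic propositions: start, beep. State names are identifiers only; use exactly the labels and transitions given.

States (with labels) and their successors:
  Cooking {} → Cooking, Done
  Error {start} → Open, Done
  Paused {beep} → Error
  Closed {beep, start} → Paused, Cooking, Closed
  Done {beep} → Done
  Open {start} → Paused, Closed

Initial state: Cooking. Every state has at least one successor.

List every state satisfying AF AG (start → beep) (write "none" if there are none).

{Cooking, Done}

States satisfying AG (start → beep): {Cooking, Done}.
States satisfying AF AG (start → beep): {Cooking, Done}.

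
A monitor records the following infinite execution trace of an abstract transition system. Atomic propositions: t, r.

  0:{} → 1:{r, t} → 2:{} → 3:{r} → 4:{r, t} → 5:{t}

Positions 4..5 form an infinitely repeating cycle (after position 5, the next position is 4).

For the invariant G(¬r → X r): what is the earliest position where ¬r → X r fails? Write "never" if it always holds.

never

¬r → X r holds at every position 0..5, and those are all the positions the trace ever visits, so the invariant G(¬r → X r) is never violated.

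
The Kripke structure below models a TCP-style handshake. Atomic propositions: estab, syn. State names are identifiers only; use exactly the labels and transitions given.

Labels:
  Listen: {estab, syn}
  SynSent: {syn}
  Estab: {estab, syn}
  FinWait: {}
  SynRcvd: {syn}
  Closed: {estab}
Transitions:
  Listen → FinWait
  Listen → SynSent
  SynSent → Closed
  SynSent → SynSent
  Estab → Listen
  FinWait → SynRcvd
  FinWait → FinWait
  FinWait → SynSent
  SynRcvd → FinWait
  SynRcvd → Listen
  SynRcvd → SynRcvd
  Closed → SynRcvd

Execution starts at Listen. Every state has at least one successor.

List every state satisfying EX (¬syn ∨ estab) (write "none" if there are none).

States satisfying ¬syn ∨ estab: {Listen, Estab, FinWait, Closed}.
States satisfying EX (¬syn ∨ estab): {Listen, SynSent, Estab, FinWait, SynRcvd}.

{Listen, SynSent, Estab, FinWait, SynRcvd}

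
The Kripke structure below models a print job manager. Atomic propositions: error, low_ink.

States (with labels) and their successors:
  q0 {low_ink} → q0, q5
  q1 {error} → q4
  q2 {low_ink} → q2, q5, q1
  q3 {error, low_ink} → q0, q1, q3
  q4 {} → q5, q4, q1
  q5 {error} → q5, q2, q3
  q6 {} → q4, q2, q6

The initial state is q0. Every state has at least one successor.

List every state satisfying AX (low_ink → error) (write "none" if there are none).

{q1, q4}

States satisfying low_ink → error: {q1, q3, q4, q5, q6}.
States satisfying AX (low_ink → error): {q1, q4}.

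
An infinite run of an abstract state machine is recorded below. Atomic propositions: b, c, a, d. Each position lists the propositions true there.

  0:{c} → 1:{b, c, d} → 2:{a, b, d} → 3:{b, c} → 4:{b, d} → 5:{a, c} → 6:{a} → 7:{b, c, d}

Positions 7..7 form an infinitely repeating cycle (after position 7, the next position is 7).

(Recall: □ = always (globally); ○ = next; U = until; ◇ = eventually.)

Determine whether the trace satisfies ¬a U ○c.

Walking from position 0: ○c first holds at position 0, and ¬a holds at every earlier position along the way, so ¬a U ○c holds.

Satisfied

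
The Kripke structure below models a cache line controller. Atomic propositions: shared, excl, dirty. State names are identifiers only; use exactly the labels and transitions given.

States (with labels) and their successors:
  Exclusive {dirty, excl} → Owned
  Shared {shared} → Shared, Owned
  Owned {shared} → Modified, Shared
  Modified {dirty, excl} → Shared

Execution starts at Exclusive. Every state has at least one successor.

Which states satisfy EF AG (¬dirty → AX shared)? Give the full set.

States satisfying AG (¬dirty → AX shared): ∅.
States satisfying EF AG (¬dirty → AX shared): ∅.

none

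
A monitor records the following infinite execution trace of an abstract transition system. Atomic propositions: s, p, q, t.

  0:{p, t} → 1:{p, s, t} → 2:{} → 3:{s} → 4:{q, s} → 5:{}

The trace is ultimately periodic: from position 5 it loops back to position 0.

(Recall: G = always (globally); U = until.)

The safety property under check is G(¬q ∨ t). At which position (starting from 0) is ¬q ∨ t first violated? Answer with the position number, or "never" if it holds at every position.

Check ¬q ∨ t at each position in order: 0 ✓, 1 ✓, 2 ✓, 3 ✓.
At position 4 the labels are {q, s}, so ¬q ∨ t is false there. This is the first violation.

4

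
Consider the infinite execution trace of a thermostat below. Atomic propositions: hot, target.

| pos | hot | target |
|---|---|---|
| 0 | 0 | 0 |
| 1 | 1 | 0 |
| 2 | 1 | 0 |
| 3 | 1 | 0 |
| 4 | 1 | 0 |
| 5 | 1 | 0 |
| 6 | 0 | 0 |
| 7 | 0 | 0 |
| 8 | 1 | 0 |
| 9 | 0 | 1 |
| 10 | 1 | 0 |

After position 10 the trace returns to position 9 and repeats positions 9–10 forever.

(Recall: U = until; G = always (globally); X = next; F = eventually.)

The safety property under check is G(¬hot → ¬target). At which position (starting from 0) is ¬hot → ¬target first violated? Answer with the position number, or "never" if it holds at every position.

9

Check ¬hot → ¬target at each position in order: 0 ✓, 1 ✓, 2 ✓, 3 ✓, 4 ✓, 5 ✓, 6 ✓, 7 ✓, 8 ✓.
At position 9 the labels are {target}, so ¬hot → ¬target is false there. This is the first violation.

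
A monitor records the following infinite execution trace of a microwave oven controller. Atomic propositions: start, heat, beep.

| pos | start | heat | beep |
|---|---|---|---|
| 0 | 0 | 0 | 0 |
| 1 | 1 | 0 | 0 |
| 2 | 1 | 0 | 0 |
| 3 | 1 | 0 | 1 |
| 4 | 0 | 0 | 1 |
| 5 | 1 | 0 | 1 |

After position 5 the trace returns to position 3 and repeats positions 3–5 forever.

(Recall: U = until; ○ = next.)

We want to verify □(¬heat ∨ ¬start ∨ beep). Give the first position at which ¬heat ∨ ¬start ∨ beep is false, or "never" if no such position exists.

¬heat ∨ ¬start ∨ beep holds at every position 0..5, and those are all the positions the trace ever visits, so the invariant □(¬heat ∨ ¬start ∨ beep) is never violated.

never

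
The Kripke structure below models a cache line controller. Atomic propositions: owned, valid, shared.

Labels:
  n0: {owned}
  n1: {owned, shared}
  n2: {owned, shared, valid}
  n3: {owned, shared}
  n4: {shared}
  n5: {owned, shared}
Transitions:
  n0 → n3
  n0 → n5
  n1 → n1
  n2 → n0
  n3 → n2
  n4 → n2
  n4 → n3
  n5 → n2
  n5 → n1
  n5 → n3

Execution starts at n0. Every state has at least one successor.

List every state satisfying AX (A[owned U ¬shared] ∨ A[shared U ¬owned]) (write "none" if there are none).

{n2, n3, n4}

States satisfying A[owned U ¬shared] ∨ A[shared U ¬owned]: {n0, n2, n3, n4}.
States satisfying AX (A[owned U ¬shared] ∨ A[shared U ¬owned]): {n2, n3, n4}.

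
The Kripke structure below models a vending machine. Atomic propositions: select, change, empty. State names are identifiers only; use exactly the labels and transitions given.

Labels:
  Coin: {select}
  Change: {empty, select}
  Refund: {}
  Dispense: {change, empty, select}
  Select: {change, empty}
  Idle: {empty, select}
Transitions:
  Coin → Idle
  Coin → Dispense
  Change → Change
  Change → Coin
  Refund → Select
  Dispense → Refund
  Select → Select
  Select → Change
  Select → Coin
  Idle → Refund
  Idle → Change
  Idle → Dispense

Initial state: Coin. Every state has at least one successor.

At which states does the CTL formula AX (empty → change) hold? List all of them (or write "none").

{Refund, Dispense}

States satisfying empty → change: {Coin, Refund, Dispense, Select}.
States satisfying AX (empty → change): {Refund, Dispense}.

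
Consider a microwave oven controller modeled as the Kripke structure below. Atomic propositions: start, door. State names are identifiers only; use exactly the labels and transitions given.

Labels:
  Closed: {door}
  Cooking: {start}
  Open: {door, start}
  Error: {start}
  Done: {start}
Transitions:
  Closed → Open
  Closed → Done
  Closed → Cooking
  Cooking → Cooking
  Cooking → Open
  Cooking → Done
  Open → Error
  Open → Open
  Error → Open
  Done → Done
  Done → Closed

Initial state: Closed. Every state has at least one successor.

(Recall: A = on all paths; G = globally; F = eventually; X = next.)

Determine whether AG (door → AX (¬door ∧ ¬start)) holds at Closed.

States satisfying door → AX (¬door ∧ ¬start): {Cooking, Error, Done}.
States satisfying AG (door → AX (¬door ∧ ¬start)): ∅.
Closed is reachable from Closed and violates door → AX (¬door ∧ ¬start), so AG fails at Closed.
Closed ∉ Sat(AG (door → AX (¬door ∧ ¬start))).

Does not hold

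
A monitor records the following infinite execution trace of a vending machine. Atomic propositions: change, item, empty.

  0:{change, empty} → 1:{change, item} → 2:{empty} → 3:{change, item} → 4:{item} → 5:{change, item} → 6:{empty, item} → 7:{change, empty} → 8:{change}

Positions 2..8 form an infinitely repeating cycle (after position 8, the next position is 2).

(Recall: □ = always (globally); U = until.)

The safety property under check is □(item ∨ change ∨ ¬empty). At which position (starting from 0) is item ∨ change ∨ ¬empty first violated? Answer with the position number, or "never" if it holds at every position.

Check item ∨ change ∨ ¬empty at each position in order: 0 ✓, 1 ✓.
At position 2 the labels are {empty}, so item ∨ change ∨ ¬empty is false there. This is the first violation.

2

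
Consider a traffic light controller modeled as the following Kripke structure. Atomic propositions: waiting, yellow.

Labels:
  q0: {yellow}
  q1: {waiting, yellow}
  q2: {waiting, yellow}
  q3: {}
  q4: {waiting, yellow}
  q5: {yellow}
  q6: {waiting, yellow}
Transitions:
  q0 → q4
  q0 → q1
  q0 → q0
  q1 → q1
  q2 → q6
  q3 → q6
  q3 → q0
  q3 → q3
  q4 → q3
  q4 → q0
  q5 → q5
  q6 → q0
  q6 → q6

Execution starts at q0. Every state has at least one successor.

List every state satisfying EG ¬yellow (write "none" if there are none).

{q3}

States satisfying ¬yellow: {q3}.
States satisfying EG ¬yellow: {q3}.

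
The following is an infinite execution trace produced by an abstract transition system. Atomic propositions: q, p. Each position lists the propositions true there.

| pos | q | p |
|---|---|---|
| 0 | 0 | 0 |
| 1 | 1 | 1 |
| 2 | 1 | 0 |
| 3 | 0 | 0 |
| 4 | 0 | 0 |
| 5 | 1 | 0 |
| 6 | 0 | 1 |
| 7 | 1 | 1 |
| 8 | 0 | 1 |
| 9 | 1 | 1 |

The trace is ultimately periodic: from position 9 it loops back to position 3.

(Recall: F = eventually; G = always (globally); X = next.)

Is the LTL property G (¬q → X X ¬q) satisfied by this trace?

¬q → X X ¬q must hold at every position from 0 onward. It fails at position 0, so G (¬q → X X ¬q) is false.
Positions where ¬q holds: 0, 3, 4, 6, 8.
Check X X ¬q at each: 0→fails, 3→fails, 4→ok, 6→ok, 8→ok.

No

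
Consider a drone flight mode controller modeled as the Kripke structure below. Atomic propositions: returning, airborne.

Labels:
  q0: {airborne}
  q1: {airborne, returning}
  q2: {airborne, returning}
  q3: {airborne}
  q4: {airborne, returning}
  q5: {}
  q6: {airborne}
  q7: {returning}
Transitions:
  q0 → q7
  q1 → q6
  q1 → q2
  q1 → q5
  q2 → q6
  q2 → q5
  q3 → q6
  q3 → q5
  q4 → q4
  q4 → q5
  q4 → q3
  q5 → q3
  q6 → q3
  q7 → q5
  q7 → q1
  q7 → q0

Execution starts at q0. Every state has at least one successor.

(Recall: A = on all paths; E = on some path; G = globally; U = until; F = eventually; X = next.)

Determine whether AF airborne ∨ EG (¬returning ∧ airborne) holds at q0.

States satisfying airborne: {q0, q1, q2, q3, q4, q6}.
States satisfying AF airborne: {q0, q1, q2, q3, q4, q5, q6, q7}.
States satisfying ¬returning ∧ airborne: {q0, q3, q6}.
States satisfying EG (¬returning ∧ airborne): {q3, q6}.
States satisfying AF airborne ∨ EG (¬returning ∧ airborne): {q0, q1, q2, q3, q4, q5, q6, q7}.
q0 ∈ Sat(AF airborne ∨ EG (¬returning ∧ airborne)).

Yes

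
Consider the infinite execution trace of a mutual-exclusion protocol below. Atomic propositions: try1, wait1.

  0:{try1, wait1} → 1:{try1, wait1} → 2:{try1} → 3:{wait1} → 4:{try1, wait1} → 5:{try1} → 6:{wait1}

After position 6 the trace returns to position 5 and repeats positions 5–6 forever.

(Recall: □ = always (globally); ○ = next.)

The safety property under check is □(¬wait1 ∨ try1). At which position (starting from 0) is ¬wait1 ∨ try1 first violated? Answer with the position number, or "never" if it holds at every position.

Check ¬wait1 ∨ try1 at each position in order: 0 ✓, 1 ✓, 2 ✓.
At position 3 the labels are {wait1}, so ¬wait1 ∨ try1 is false there. This is the first violation.

3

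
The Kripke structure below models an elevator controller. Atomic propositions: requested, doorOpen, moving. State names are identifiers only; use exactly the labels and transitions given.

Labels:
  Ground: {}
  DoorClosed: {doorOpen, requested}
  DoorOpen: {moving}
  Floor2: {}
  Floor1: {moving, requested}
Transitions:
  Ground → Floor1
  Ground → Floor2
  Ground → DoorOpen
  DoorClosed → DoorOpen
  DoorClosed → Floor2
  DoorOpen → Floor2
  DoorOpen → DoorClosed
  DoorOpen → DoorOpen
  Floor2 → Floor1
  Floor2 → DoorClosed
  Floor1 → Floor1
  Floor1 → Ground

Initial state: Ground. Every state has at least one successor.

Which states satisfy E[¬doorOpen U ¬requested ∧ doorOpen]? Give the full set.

none

States satisfying ¬doorOpen: {Ground, DoorOpen, Floor2, Floor1}.
States satisfying ¬requested ∧ doorOpen: ∅.
States satisfying E[¬doorOpen U ¬requested ∧ doorOpen]: ∅.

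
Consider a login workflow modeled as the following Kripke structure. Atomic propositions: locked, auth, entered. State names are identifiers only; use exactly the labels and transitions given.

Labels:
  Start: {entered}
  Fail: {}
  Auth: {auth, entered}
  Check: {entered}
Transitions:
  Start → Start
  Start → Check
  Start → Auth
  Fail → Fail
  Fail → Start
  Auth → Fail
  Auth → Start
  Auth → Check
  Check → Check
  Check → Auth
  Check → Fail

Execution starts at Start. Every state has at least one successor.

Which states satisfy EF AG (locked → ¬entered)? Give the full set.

{Start, Fail, Auth, Check}

States satisfying AG (locked → ¬entered): {Start, Fail, Auth, Check}.
States satisfying EF AG (locked → ¬entered): {Start, Fail, Auth, Check}.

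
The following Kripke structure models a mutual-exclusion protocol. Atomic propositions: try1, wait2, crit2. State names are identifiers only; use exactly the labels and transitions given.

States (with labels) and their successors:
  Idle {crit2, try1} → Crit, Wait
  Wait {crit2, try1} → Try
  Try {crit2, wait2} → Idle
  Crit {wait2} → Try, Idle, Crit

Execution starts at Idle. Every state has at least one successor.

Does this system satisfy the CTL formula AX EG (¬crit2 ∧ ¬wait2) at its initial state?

No

States satisfying EG (¬crit2 ∧ ¬wait2): ∅.
States satisfying AX EG (¬crit2 ∧ ¬wait2): ∅.
Idle ∉ Sat(AX EG (¬crit2 ∧ ¬wait2)).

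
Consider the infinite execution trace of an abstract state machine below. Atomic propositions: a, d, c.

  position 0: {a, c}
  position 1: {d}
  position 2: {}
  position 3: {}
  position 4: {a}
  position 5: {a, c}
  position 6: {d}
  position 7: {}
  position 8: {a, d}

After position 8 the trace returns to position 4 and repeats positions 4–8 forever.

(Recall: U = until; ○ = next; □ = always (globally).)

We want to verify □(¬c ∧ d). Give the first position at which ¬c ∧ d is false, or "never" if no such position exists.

0

At position 0 the labels are {a, c}, so ¬c ∧ d is false there. This is the first violation.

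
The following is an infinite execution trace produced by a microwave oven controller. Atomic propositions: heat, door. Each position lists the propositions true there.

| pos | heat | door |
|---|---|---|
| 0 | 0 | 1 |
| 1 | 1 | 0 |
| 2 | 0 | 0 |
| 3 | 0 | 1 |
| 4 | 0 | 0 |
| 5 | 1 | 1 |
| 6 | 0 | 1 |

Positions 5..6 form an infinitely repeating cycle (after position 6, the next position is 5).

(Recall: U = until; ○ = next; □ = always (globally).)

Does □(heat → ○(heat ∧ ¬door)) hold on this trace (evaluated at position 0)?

heat → ○(heat ∧ ¬door) must hold at every position from 0 onward. It fails at position 1, so □(heat → ○(heat ∧ ¬door)) is false.
Positions where heat holds: 1, 5.
Check ○(heat ∧ ¬door) at each: 1→fails, 5→fails.

Violated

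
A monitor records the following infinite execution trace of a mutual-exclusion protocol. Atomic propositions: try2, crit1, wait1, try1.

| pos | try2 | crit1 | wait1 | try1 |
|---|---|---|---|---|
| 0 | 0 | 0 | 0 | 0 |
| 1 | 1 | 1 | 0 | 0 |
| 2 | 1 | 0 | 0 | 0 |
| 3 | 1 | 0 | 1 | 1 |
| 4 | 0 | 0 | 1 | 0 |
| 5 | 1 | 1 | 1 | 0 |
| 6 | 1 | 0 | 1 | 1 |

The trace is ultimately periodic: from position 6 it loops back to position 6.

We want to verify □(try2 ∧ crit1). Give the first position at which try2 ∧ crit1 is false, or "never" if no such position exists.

At position 0 the labels are {}, so try2 ∧ crit1 is false there. This is the first violation.

0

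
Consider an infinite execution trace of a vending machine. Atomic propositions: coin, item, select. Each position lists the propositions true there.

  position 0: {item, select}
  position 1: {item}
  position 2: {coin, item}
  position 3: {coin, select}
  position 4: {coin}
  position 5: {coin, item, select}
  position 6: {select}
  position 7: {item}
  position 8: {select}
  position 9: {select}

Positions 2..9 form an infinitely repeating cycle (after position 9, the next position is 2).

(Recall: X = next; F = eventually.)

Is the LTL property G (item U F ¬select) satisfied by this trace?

item U F ¬select holds at every position 0..9, and those are all positions ever visited, so G (item U F ¬select) holds.

Satisfied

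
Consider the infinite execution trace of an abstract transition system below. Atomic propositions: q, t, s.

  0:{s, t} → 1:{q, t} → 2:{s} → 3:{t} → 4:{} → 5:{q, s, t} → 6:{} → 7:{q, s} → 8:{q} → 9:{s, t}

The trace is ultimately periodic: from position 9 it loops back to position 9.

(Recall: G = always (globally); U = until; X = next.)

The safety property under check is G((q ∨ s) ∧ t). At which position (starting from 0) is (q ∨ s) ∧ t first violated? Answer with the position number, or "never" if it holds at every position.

2

Check (q ∨ s) ∧ t at each position in order: 0 ✓, 1 ✓.
At position 2 the labels are {s}, so (q ∨ s) ∧ t is false there. This is the first violation.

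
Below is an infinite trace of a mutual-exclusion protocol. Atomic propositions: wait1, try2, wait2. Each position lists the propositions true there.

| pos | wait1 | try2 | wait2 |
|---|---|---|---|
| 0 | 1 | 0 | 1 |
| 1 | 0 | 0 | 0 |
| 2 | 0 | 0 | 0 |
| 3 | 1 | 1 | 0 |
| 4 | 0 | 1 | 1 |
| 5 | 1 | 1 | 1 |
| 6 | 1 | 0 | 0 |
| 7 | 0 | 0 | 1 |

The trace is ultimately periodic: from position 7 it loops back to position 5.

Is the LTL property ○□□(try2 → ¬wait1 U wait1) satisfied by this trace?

Yes

The position after 0 is 1; □□(try2 → ¬wait1 U wait1) is true there.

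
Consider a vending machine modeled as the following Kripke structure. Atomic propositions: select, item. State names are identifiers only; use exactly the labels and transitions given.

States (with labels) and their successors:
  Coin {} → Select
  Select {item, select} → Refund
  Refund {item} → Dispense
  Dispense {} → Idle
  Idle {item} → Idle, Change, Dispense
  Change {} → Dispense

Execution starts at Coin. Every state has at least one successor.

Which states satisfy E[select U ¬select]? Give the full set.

States satisfying select: {Select}.
States satisfying ¬select: {Coin, Refund, Dispense, Idle, Change}.
States satisfying E[select U ¬select]: {Coin, Select, Refund, Dispense, Idle, Change}.

{Coin, Select, Refund, Dispense, Idle, Change}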